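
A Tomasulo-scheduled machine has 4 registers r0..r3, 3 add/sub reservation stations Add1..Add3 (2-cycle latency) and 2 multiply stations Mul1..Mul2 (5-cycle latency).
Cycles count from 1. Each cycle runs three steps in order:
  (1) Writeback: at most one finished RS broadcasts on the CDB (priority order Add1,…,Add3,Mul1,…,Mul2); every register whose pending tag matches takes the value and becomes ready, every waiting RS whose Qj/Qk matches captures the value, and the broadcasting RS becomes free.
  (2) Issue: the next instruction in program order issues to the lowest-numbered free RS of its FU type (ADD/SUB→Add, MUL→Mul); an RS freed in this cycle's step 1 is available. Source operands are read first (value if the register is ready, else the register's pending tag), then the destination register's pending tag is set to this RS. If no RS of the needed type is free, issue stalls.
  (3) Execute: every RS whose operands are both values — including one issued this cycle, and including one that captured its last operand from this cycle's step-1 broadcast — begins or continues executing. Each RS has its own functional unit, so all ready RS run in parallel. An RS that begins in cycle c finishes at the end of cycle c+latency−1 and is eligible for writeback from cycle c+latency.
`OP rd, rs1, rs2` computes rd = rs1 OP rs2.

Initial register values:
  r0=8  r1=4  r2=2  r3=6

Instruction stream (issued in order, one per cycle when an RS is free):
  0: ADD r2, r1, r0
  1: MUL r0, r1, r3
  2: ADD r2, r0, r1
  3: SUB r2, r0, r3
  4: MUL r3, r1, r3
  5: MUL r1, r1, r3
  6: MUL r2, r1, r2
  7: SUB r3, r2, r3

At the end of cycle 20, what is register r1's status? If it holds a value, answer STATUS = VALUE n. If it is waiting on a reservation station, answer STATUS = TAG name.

STATUS = VALUE 96

cycle 1: issue ADD r2<-Add1 // r0:8,r1:4,r2:Add1,r3:6
cycle 2: issue MUL r0<-Mul1 // r0:Mul1,r1:4,r2:Add1,r3:6
cycle 3: CDB Add1=12; issue ADD r2<-Add1 // r0:Mul1,r1:4,r2:Add1,r3:6
cycle 4: issue SUB r2<-Add2 // r0:Mul1,r1:4,r2:Add2,r3:6
cycle 5: issue MUL r3<-Mul2 // r0:Mul1,r1:4,r2:Add2,r3:Mul2
cycle 6: stall // r0:Mul1,r1:4,r2:Add2,r3:Mul2
cycle 7: CDB Mul1=24; issue MUL r1<-Mul1 // r0:24,r1:Mul1,r2:Add2,r3:Mul2
cycle 8: stall // r0:24,r1:Mul1,r2:Add2,r3:Mul2
cycle 9: CDB Add1=28; stall // r0:24,r1:Mul1,r2:Add2,r3:Mul2
cycle 10: CDB Add2=18; stall // r0:24,r1:Mul1,r2:18,r3:Mul2
cycle 11: CDB Mul2=24; issue MUL r2<-Mul2 // r0:24,r1:Mul1,r2:Mul2,r3:24
cycle 12: issue SUB r3<-Add1 // r0:24,r1:Mul1,r2:Mul2,r3:Add1
cycle 13: - // r0:24,r1:Mul1,r2:Mul2,r3:Add1
cycle 14: - // r0:24,r1:Mul1,r2:Mul2,r3:Add1
cycle 15: - // r0:24,r1:Mul1,r2:Mul2,r3:Add1
cycle 16: CDB Mul1=96 // r0:24,r1:96,r2:Mul2,r3:Add1
cycle 17: - // r0:24,r1:96,r2:Mul2,r3:Add1
cycle 18: - // r0:24,r1:96,r2:Mul2,r3:Add1
cycle 19: - // r0:24,r1:96,r2:Mul2,r3:Add1
cycle 20: - // r0:24,r1:96,r2:Mul2,r3:Add1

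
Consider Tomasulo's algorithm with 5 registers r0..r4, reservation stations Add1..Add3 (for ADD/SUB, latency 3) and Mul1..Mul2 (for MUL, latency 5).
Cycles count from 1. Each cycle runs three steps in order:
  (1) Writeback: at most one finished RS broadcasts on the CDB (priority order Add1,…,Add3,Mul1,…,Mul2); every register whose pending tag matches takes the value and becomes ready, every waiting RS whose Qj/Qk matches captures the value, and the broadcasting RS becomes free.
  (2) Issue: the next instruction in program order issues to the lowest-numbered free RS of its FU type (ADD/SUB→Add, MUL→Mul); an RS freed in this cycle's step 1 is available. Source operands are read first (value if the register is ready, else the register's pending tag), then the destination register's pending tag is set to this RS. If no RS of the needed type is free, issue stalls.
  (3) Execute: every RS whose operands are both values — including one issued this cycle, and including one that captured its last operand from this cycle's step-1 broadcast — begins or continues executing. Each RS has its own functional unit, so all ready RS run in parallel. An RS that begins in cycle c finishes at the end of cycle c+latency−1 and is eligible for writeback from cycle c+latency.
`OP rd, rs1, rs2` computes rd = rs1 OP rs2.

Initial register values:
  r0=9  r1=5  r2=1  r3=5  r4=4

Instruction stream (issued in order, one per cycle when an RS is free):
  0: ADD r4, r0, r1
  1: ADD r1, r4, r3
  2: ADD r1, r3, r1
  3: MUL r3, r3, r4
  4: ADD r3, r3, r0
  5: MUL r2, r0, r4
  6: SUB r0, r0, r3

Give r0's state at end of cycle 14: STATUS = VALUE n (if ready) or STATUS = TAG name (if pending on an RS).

STATUS = TAG Add2

  c1: issue ADD r4<-Add1  regs: r0:9,r1:5,r2:1,r3:5,r4:Add1
  c2: issue ADD r1<-Add2  regs: r0:9,r1:Add2,r2:1,r3:5,r4:Add1
  c3: issue ADD r1<-Add3  regs: r0:9,r1:Add3,r2:1,r3:5,r4:Add1
  c4: CDB Add1=14; issue MUL r3<-Mul1  regs: r0:9,r1:Add3,r2:1,r3:Mul1,r4:14
  c5: issue ADD r3<-Add1  regs: r0:9,r1:Add3,r2:1,r3:Add1,r4:14
  c6: issue MUL r2<-Mul2  regs: r0:9,r1:Add3,r2:Mul2,r3:Add1,r4:14
  c7: CDB Add2=19; issue SUB r0<-Add2  regs: r0:Add2,r1:Add3,r2:Mul2,r3:Add1,r4:14
  c8: -  regs: r0:Add2,r1:Add3,r2:Mul2,r3:Add1,r4:14
  c9: CDB Mul1=70  regs: r0:Add2,r1:Add3,r2:Mul2,r3:Add1,r4:14
  c10: CDB Add3=24  regs: r0:Add2,r1:24,r2:Mul2,r3:Add1,r4:14
  c11: CDB Mul2=126  regs: r0:Add2,r1:24,r2:126,r3:Add1,r4:14
  c12: CDB Add1=79  regs: r0:Add2,r1:24,r2:126,r3:79,r4:14
  c13: -  regs: r0:Add2,r1:24,r2:126,r3:79,r4:14
  c14: -  regs: r0:Add2,r1:24,r2:126,r3:79,r4:14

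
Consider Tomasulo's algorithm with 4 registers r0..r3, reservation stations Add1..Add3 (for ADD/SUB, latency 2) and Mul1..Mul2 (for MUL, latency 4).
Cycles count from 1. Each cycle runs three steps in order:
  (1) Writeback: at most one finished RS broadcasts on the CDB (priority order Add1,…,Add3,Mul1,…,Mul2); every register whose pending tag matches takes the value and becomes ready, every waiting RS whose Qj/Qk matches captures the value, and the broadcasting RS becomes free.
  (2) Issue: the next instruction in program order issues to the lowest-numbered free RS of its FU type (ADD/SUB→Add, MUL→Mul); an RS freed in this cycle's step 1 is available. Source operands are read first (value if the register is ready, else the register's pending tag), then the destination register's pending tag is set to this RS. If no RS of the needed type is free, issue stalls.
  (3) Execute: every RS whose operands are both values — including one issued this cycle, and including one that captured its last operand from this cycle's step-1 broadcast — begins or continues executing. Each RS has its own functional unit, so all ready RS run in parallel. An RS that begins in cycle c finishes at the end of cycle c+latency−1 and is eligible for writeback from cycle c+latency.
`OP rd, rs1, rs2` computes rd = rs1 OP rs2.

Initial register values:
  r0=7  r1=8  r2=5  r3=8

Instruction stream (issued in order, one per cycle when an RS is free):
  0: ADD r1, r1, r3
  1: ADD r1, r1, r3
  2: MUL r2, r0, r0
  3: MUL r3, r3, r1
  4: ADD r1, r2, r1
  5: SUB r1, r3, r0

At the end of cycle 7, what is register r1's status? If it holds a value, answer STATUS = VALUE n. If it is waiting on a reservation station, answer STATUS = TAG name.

c1: issue ADD r1<-Add1 | r0:7,r1:Add1,r2:5,r3:8
c2: issue ADD r1<-Add2 | r0:7,r1:Add2,r2:5,r3:8
c3: CDB Add1=16; issue MUL r2<-Mul1 | r0:7,r1:Add2,r2:Mul1,r3:8
c4: issue MUL r3<-Mul2 | r0:7,r1:Add2,r2:Mul1,r3:Mul2
c5: CDB Add2=24; issue ADD r1<-Add1 | r0:7,r1:Add1,r2:Mul1,r3:Mul2
c6: issue SUB r1<-Add2 | r0:7,r1:Add2,r2:Mul1,r3:Mul2
c7: CDB Mul1=49 | r0:7,r1:Add2,r2:49,r3:Mul2

STATUS = TAG Add2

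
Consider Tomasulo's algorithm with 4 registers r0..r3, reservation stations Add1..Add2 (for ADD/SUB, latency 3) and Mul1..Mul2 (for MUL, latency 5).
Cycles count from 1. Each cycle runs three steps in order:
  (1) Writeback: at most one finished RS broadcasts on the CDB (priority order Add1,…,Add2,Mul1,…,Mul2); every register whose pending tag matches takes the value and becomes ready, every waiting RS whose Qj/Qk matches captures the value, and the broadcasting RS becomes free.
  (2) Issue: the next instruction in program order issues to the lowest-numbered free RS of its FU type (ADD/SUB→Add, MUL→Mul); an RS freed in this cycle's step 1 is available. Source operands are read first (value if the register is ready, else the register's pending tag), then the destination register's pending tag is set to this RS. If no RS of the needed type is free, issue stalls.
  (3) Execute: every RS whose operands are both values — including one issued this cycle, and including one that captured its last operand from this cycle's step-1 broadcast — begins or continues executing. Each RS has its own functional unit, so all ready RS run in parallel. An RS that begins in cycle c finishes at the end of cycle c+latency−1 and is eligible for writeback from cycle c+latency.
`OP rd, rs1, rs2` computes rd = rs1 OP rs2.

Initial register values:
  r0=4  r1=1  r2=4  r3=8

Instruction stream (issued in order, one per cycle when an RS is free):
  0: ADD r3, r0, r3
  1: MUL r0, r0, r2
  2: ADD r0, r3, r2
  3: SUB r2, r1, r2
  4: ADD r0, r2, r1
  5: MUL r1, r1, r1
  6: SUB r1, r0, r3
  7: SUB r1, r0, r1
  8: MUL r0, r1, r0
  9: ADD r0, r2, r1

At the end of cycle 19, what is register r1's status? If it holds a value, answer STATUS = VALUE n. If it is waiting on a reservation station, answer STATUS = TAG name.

cycle 1: issue ADD r3<-Add1 // r0:4,r1:1,r2:4,r3:Add1
cycle 2: issue MUL r0<-Mul1 // r0:Mul1,r1:1,r2:4,r3:Add1
cycle 3: issue ADD r0<-Add2 // r0:Add2,r1:1,r2:4,r3:Add1
cycle 4: CDB Add1=12; issue SUB r2<-Add1 // r0:Add2,r1:1,r2:Add1,r3:12
cycle 5: stall // r0:Add2,r1:1,r2:Add1,r3:12
cycle 6: stall // r0:Add2,r1:1,r2:Add1,r3:12
cycle 7: CDB Add1=-3; issue ADD r0<-Add1 // r0:Add1,r1:1,r2:-3,r3:12
cycle 8: CDB Add2=16; issue MUL r1<-Mul2 // r0:Add1,r1:Mul2,r2:-3,r3:12
cycle 9: CDB Mul1=16; issue SUB r1<-Add2 // r0:Add1,r1:Add2,r2:-3,r3:12
cycle 10: CDB Add1=-2; issue SUB r1<-Add1 // r0:-2,r1:Add1,r2:-3,r3:12
cycle 11: issue MUL r0<-Mul1 // r0:Mul1,r1:Add1,r2:-3,r3:12
cycle 12: stall // r0:Mul1,r1:Add1,r2:-3,r3:12
cycle 13: CDB Add2=-14; issue ADD r0<-Add2 // r0:Add2,r1:Add1,r2:-3,r3:12
cycle 14: CDB Mul2=1 // r0:Add2,r1:Add1,r2:-3,r3:12
cycle 15: - // r0:Add2,r1:Add1,r2:-3,r3:12
cycle 16: CDB Add1=12 // r0:Add2,r1:12,r2:-3,r3:12
cycle 17: - // r0:Add2,r1:12,r2:-3,r3:12
cycle 18: - // r0:Add2,r1:12,r2:-3,r3:12
cycle 19: CDB Add2=9 // r0:9,r1:12,r2:-3,r3:12

STATUS = VALUE 12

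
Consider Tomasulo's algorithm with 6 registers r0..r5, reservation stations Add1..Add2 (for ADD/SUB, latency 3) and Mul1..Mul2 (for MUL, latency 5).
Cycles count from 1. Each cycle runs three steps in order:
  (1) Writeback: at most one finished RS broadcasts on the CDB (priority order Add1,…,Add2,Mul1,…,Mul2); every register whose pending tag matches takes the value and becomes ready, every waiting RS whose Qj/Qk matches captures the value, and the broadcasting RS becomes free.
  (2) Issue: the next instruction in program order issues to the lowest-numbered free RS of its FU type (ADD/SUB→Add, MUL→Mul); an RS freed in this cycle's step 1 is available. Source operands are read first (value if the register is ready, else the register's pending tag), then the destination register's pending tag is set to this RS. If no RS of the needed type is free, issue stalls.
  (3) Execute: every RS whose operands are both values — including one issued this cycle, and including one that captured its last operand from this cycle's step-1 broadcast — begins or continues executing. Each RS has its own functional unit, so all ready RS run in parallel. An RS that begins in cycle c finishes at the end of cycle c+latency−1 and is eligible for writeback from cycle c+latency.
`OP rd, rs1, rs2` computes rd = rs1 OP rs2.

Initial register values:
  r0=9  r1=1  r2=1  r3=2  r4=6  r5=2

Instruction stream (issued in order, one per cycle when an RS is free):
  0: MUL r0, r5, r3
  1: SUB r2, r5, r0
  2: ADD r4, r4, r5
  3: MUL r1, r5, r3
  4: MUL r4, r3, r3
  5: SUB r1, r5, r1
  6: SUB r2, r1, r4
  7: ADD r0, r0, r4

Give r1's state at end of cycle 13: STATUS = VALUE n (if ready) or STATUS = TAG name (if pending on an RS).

STATUS = VALUE -2

cycle 1: issue MUL r0<-Mul1 // r0:Mul1,r1:1,r2:1,r3:2,r4:6,r5:2
cycle 2: issue SUB r2<-Add1 // r0:Mul1,r1:1,r2:Add1,r3:2,r4:6,r5:2
cycle 3: issue ADD r4<-Add2 // r0:Mul1,r1:1,r2:Add1,r3:2,r4:Add2,r5:2
cycle 4: issue MUL r1<-Mul2 // r0:Mul1,r1:Mul2,r2:Add1,r3:2,r4:Add2,r5:2
cycle 5: stall // r0:Mul1,r1:Mul2,r2:Add1,r3:2,r4:Add2,r5:2
cycle 6: CDB Add2=8; stall // r0:Mul1,r1:Mul2,r2:Add1,r3:2,r4:8,r5:2
cycle 7: CDB Mul1=4; issue MUL r4<-Mul1 // r0:4,r1:Mul2,r2:Add1,r3:2,r4:Mul1,r5:2
cycle 8: issue SUB r1<-Add2 // r0:4,r1:Add2,r2:Add1,r3:2,r4:Mul1,r5:2
cycle 9: CDB Mul2=4; stall // r0:4,r1:Add2,r2:Add1,r3:2,r4:Mul1,r5:2
cycle 10: CDB Add1=-2; issue SUB r2<-Add1 // r0:4,r1:Add2,r2:Add1,r3:2,r4:Mul1,r5:2
cycle 11: stall // r0:4,r1:Add2,r2:Add1,r3:2,r4:Mul1,r5:2
cycle 12: CDB Add2=-2; issue ADD r0<-Add2 // r0:Add2,r1:-2,r2:Add1,r3:2,r4:Mul1,r5:2
cycle 13: CDB Mul1=4 // r0:Add2,r1:-2,r2:Add1,r3:2,r4:4,r5:2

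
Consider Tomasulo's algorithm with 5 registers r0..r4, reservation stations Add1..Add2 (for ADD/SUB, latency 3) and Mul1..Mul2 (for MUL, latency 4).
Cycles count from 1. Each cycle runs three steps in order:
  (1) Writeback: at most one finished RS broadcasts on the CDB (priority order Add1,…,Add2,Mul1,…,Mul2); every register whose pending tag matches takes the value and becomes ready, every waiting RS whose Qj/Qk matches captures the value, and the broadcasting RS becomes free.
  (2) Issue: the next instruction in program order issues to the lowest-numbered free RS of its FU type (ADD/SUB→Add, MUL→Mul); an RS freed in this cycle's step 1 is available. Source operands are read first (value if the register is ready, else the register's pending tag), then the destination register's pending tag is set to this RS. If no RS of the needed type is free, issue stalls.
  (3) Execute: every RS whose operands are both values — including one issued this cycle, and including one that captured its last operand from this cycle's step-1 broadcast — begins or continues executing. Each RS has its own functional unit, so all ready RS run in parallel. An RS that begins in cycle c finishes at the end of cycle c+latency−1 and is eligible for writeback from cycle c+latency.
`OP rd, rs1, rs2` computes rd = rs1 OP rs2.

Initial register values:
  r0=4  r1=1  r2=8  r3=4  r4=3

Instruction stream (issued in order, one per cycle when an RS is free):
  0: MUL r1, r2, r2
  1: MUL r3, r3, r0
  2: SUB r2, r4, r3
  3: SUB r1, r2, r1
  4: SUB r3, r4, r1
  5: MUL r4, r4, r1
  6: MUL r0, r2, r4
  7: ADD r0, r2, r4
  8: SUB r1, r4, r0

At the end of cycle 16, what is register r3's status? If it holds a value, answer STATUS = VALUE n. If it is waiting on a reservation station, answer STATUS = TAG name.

STATUS = VALUE 80

cycle 1: issue MUL r1<-Mul1 // r0:4,r1:Mul1,r2:8,r3:4,r4:3
cycle 2: issue MUL r3<-Mul2 // r0:4,r1:Mul1,r2:8,r3:Mul2,r4:3
cycle 3: issue SUB r2<-Add1 // r0:4,r1:Mul1,r2:Add1,r3:Mul2,r4:3
cycle 4: issue SUB r1<-Add2 // r0:4,r1:Add2,r2:Add1,r3:Mul2,r4:3
cycle 5: CDB Mul1=64; stall // r0:4,r1:Add2,r2:Add1,r3:Mul2,r4:3
cycle 6: CDB Mul2=16; stall // r0:4,r1:Add2,r2:Add1,r3:16,r4:3
cycle 7: stall // r0:4,r1:Add2,r2:Add1,r3:16,r4:3
cycle 8: stall // r0:4,r1:Add2,r2:Add1,r3:16,r4:3
cycle 9: CDB Add1=-13; issue SUB r3<-Add1 // r0:4,r1:Add2,r2:-13,r3:Add1,r4:3
cycle 10: issue MUL r4<-Mul1 // r0:4,r1:Add2,r2:-13,r3:Add1,r4:Mul1
cycle 11: issue MUL r0<-Mul2 // r0:Mul2,r1:Add2,r2:-13,r3:Add1,r4:Mul1
cycle 12: CDB Add2=-77; issue ADD r0<-Add2 // r0:Add2,r1:-77,r2:-13,r3:Add1,r4:Mul1
cycle 13: stall // r0:Add2,r1:-77,r2:-13,r3:Add1,r4:Mul1
cycle 14: stall // r0:Add2,r1:-77,r2:-13,r3:Add1,r4:Mul1
cycle 15: CDB Add1=80; issue SUB r1<-Add1 // r0:Add2,r1:Add1,r2:-13,r3:80,r4:Mul1
cycle 16: CDB Mul1=-231 // r0:Add2,r1:Add1,r2:-13,r3:80,r4:-231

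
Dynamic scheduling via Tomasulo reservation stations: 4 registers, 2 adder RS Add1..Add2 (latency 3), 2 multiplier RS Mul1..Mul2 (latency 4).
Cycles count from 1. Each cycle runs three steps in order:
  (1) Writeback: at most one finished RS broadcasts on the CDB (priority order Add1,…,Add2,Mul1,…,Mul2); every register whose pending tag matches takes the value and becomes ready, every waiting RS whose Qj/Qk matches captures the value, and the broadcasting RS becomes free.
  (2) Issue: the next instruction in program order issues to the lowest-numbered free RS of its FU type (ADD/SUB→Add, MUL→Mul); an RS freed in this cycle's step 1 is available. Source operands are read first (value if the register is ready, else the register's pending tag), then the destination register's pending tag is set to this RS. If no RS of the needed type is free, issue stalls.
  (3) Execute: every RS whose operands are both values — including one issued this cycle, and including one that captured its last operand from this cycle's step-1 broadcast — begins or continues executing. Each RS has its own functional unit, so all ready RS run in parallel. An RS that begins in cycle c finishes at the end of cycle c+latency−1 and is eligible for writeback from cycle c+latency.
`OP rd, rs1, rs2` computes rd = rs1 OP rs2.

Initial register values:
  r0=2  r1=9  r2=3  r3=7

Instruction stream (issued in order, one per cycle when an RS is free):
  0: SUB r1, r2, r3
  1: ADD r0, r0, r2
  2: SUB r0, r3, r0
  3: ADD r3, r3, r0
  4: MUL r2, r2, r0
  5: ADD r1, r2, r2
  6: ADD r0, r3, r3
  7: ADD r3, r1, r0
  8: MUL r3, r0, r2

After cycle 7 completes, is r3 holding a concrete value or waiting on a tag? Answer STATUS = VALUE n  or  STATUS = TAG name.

STATUS = TAG Add2

cycle 1: issue SUB r1<-Add1 // r0:2,r1:Add1,r2:3,r3:7
cycle 2: issue ADD r0<-Add2 // r0:Add2,r1:Add1,r2:3,r3:7
cycle 3: stall // r0:Add2,r1:Add1,r2:3,r3:7
cycle 4: CDB Add1=-4; issue SUB r0<-Add1 // r0:Add1,r1:-4,r2:3,r3:7
cycle 5: CDB Add2=5; issue ADD r3<-Add2 // r0:Add1,r1:-4,r2:3,r3:Add2
cycle 6: issue MUL r2<-Mul1 // r0:Add1,r1:-4,r2:Mul1,r3:Add2
cycle 7: stall // r0:Add1,r1:-4,r2:Mul1,r3:Add2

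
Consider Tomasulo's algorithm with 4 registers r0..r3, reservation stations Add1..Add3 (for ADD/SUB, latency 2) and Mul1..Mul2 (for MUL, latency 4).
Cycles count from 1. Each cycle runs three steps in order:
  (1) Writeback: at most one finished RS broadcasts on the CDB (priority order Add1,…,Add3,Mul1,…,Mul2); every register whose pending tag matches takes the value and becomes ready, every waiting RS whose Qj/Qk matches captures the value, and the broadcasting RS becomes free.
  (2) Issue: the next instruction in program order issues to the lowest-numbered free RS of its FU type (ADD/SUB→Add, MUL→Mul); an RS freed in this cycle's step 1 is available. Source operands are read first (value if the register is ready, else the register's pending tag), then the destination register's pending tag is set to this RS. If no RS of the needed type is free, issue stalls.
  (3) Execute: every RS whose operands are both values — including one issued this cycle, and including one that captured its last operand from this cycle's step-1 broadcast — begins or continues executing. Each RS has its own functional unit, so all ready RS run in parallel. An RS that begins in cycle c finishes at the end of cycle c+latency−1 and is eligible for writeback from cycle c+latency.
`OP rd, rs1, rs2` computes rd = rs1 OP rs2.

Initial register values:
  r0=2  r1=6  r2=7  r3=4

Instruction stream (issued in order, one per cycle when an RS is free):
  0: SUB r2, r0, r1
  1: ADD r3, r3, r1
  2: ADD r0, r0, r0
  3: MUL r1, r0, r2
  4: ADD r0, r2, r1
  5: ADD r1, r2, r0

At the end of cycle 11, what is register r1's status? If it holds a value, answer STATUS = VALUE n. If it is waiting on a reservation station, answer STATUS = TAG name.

  c1: issue SUB r2<-Add1  regs: r0:2,r1:6,r2:Add1,r3:4
  c2: issue ADD r3<-Add2  regs: r0:2,r1:6,r2:Add1,r3:Add2
  c3: CDB Add1=-4; issue ADD r0<-Add1  regs: r0:Add1,r1:6,r2:-4,r3:Add2
  c4: CDB Add2=10; issue MUL r1<-Mul1  regs: r0:Add1,r1:Mul1,r2:-4,r3:10
  c5: CDB Add1=4; issue ADD r0<-Add1  regs: r0:Add1,r1:Mul1,r2:-4,r3:10
  c6: issue ADD r1<-Add2  regs: r0:Add1,r1:Add2,r2:-4,r3:10
  c7: -  regs: r0:Add1,r1:Add2,r2:-4,r3:10
  c8: -  regs: r0:Add1,r1:Add2,r2:-4,r3:10
  c9: CDB Mul1=-16  regs: r0:Add1,r1:Add2,r2:-4,r3:10
  c10: -  regs: r0:Add1,r1:Add2,r2:-4,r3:10
  c11: CDB Add1=-20  regs: r0:-20,r1:Add2,r2:-4,r3:10

STATUS = TAG Add2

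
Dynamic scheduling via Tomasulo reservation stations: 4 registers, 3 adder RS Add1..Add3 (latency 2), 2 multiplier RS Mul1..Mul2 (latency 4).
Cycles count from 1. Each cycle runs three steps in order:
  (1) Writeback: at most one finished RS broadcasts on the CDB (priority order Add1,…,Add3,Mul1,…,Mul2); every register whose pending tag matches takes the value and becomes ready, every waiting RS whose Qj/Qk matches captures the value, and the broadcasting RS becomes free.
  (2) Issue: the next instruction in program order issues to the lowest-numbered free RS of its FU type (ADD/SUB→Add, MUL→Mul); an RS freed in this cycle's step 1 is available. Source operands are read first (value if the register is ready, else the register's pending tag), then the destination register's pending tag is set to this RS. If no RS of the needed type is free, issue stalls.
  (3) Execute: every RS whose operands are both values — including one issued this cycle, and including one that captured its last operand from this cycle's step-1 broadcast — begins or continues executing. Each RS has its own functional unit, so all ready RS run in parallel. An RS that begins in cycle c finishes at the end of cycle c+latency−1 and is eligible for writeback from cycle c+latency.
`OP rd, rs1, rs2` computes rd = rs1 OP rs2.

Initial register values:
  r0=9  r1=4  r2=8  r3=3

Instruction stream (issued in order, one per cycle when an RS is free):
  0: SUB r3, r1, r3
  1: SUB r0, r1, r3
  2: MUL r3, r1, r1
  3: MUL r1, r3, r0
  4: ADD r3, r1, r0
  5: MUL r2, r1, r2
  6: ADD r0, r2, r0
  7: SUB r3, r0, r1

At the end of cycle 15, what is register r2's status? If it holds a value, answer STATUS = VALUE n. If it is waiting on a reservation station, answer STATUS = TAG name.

cycle 1: issue SUB r3<-Add1 // r0:9,r1:4,r2:8,r3:Add1
cycle 2: issue SUB r0<-Add2 // r0:Add2,r1:4,r2:8,r3:Add1
cycle 3: CDB Add1=1; issue MUL r3<-Mul1 // r0:Add2,r1:4,r2:8,r3:Mul1
cycle 4: issue MUL r1<-Mul2 // r0:Add2,r1:Mul2,r2:8,r3:Mul1
cycle 5: CDB Add2=3; issue ADD r3<-Add1 // r0:3,r1:Mul2,r2:8,r3:Add1
cycle 6: stall // r0:3,r1:Mul2,r2:8,r3:Add1
cycle 7: CDB Mul1=16; issue MUL r2<-Mul1 // r0:3,r1:Mul2,r2:Mul1,r3:Add1
cycle 8: issue ADD r0<-Add2 // r0:Add2,r1:Mul2,r2:Mul1,r3:Add1
cycle 9: issue SUB r3<-Add3 // r0:Add2,r1:Mul2,r2:Mul1,r3:Add3
cycle 10: - // r0:Add2,r1:Mul2,r2:Mul1,r3:Add3
cycle 11: CDB Mul2=48 // r0:Add2,r1:48,r2:Mul1,r3:Add3
cycle 12: - // r0:Add2,r1:48,r2:Mul1,r3:Add3
cycle 13: CDB Add1=51 // r0:Add2,r1:48,r2:Mul1,r3:Add3
cycle 14: - // r0:Add2,r1:48,r2:Mul1,r3:Add3
cycle 15: CDB Mul1=384 // r0:Add2,r1:48,r2:384,r3:Add3

STATUS = VALUE 384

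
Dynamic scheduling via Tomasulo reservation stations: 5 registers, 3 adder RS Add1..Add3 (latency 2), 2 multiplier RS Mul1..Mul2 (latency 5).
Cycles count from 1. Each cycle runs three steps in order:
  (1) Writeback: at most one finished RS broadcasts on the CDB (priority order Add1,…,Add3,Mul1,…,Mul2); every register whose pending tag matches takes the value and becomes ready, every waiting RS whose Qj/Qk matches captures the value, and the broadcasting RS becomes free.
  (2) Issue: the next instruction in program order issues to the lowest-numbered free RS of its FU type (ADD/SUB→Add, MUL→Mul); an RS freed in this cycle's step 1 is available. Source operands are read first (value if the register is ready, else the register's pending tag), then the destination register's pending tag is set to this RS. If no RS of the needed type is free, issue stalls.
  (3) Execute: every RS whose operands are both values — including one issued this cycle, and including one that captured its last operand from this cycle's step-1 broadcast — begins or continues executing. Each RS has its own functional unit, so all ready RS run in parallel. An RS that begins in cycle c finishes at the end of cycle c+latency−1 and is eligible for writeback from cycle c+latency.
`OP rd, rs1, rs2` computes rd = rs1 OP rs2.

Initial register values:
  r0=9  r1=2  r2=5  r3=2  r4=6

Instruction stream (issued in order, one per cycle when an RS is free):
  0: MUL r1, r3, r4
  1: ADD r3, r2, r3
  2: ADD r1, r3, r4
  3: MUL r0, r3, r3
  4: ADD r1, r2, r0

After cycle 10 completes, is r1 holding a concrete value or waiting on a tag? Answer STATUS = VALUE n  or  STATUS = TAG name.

cycle 1: issue MUL r1<-Mul1 // r0:9,r1:Mul1,r2:5,r3:2,r4:6
cycle 2: issue ADD r3<-Add1 // r0:9,r1:Mul1,r2:5,r3:Add1,r4:6
cycle 3: issue ADD r1<-Add2 // r0:9,r1:Add2,r2:5,r3:Add1,r4:6
cycle 4: CDB Add1=7; issue MUL r0<-Mul2 // r0:Mul2,r1:Add2,r2:5,r3:7,r4:6
cycle 5: issue ADD r1<-Add1 // r0:Mul2,r1:Add1,r2:5,r3:7,r4:6
cycle 6: CDB Add2=13 // r0:Mul2,r1:Add1,r2:5,r3:7,r4:6
cycle 7: CDB Mul1=12 // r0:Mul2,r1:Add1,r2:5,r3:7,r4:6
cycle 8: - // r0:Mul2,r1:Add1,r2:5,r3:7,r4:6
cycle 9: CDB Mul2=49 // r0:49,r1:Add1,r2:5,r3:7,r4:6
cycle 10: - // r0:49,r1:Add1,r2:5,r3:7,r4:6

STATUS = TAG Add1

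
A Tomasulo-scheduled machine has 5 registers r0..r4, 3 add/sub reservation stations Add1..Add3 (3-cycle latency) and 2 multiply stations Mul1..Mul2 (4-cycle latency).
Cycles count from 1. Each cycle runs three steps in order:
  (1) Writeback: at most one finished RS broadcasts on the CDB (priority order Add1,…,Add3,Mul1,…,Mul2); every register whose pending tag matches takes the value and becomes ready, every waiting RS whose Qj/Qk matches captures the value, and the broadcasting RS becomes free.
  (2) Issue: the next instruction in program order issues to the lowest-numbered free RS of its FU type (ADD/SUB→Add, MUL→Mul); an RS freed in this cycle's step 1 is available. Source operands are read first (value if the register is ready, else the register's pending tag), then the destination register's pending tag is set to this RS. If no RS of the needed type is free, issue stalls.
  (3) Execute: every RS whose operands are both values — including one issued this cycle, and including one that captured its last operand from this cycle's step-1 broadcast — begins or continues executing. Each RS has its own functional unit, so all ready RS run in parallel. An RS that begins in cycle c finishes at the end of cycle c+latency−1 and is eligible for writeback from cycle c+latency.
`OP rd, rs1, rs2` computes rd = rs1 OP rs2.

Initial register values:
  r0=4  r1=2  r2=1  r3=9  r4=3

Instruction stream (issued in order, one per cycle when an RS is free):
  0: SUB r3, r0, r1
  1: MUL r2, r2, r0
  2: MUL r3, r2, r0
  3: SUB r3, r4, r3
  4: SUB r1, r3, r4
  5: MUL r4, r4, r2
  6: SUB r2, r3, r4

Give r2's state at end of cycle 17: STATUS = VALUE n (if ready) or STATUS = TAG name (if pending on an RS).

c1: issue SUB r3<-Add1 | r0:4,r1:2,r2:1,r3:Add1,r4:3
c2: issue MUL r2<-Mul1 | r0:4,r1:2,r2:Mul1,r3:Add1,r4:3
c3: issue MUL r3<-Mul2 | r0:4,r1:2,r2:Mul1,r3:Mul2,r4:3
c4: CDB Add1=2; issue SUB r3<-Add1 | r0:4,r1:2,r2:Mul1,r3:Add1,r4:3
c5: issue SUB r1<-Add2 | r0:4,r1:Add2,r2:Mul1,r3:Add1,r4:3
c6: CDB Mul1=4; issue MUL r4<-Mul1 | r0:4,r1:Add2,r2:4,r3:Add1,r4:Mul1
c7: issue SUB r2<-Add3 | r0:4,r1:Add2,r2:Add3,r3:Add1,r4:Mul1
c8: - | r0:4,r1:Add2,r2:Add3,r3:Add1,r4:Mul1
c9: - | r0:4,r1:Add2,r2:Add3,r3:Add1,r4:Mul1
c10: CDB Mul1=12 | r0:4,r1:Add2,r2:Add3,r3:Add1,r4:12
c11: CDB Mul2=16 | r0:4,r1:Add2,r2:Add3,r3:Add1,r4:12
c12: - | r0:4,r1:Add2,r2:Add3,r3:Add1,r4:12
c13: - | r0:4,r1:Add2,r2:Add3,r3:Add1,r4:12
c14: CDB Add1=-13 | r0:4,r1:Add2,r2:Add3,r3:-13,r4:12
c15: - | r0:4,r1:Add2,r2:Add3,r3:-13,r4:12
c16: - | r0:4,r1:Add2,r2:Add3,r3:-13,r4:12
c17: CDB Add2=-16 | r0:4,r1:-16,r2:Add3,r3:-13,r4:12

STATUS = TAG Add3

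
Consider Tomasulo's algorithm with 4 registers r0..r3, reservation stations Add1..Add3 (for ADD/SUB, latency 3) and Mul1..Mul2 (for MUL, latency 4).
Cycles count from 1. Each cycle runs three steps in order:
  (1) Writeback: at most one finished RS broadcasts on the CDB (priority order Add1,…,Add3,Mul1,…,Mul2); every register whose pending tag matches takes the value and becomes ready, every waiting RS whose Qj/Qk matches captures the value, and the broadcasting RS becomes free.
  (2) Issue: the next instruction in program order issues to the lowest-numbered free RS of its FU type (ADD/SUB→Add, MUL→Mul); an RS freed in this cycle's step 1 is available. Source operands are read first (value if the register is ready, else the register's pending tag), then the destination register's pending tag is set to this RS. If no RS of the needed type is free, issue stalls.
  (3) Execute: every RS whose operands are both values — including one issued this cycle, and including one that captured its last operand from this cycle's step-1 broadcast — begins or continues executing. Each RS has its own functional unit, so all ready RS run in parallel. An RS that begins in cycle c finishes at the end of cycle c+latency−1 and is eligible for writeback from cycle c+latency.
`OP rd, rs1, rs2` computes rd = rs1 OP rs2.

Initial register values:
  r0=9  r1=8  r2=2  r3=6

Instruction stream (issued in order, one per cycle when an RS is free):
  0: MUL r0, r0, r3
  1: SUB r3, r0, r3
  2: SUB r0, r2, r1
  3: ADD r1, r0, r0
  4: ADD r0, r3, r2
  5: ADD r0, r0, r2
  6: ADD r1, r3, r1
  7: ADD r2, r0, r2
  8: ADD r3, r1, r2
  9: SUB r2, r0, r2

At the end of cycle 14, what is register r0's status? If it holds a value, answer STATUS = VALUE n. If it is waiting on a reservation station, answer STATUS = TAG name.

c1: issue MUL r0<-Mul1 | r0:Mul1,r1:8,r2:2,r3:6
c2: issue SUB r3<-Add1 | r0:Mul1,r1:8,r2:2,r3:Add1
c3: issue SUB r0<-Add2 | r0:Add2,r1:8,r2:2,r3:Add1
c4: issue ADD r1<-Add3 | r0:Add2,r1:Add3,r2:2,r3:Add1
c5: CDB Mul1=54; stall | r0:Add2,r1:Add3,r2:2,r3:Add1
c6: CDB Add2=-6; issue ADD r0<-Add2 | r0:Add2,r1:Add3,r2:2,r3:Add1
c7: stall | r0:Add2,r1:Add3,r2:2,r3:Add1
c8: CDB Add1=48; issue ADD r0<-Add1 | r0:Add1,r1:Add3,r2:2,r3:48
c9: CDB Add3=-12; issue ADD r1<-Add3 | r0:Add1,r1:Add3,r2:2,r3:48
c10: stall | r0:Add1,r1:Add3,r2:2,r3:48
c11: CDB Add2=50; issue ADD r2<-Add2 | r0:Add1,r1:Add3,r2:Add2,r3:48
c12: CDB Add3=36; issue ADD r3<-Add3 | r0:Add1,r1:36,r2:Add2,r3:Add3
c13: stall | r0:Add1,r1:36,r2:Add2,r3:Add3
c14: CDB Add1=52; issue SUB r2<-Add1 | r0:52,r1:36,r2:Add1,r3:Add3

STATUS = VALUE 52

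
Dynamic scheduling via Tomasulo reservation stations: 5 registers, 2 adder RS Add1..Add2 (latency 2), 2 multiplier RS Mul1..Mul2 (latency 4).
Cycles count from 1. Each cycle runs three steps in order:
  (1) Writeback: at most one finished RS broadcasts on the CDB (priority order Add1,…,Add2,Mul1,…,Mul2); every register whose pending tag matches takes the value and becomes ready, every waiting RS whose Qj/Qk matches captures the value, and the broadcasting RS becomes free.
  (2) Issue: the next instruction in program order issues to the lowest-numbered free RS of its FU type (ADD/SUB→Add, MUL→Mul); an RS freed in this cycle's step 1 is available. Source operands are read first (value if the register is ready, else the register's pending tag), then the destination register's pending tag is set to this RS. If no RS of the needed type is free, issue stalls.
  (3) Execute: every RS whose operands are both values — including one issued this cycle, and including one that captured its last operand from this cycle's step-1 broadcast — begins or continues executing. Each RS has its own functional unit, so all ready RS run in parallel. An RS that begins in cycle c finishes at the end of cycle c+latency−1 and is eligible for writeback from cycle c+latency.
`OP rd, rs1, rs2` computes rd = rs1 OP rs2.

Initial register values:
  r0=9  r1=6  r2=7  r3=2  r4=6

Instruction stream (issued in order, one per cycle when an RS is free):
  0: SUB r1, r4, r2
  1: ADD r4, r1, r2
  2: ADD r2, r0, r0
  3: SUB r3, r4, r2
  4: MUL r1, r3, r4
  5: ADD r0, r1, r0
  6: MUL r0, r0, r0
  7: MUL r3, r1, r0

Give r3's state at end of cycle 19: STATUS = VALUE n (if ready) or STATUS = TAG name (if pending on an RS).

STATUS = TAG Mul1

c1: issue SUB r1<-Add1 | r0:9,r1:Add1,r2:7,r3:2,r4:6
c2: issue ADD r4<-Add2 | r0:9,r1:Add1,r2:7,r3:2,r4:Add2
c3: CDB Add1=-1; issue ADD r2<-Add1 | r0:9,r1:-1,r2:Add1,r3:2,r4:Add2
c4: stall | r0:9,r1:-1,r2:Add1,r3:2,r4:Add2
c5: CDB Add1=18; issue SUB r3<-Add1 | r0:9,r1:-1,r2:18,r3:Add1,r4:Add2
c6: CDB Add2=6; issue MUL r1<-Mul1 | r0:9,r1:Mul1,r2:18,r3:Add1,r4:6
c7: issue ADD r0<-Add2 | r0:Add2,r1:Mul1,r2:18,r3:Add1,r4:6
c8: CDB Add1=-12; issue MUL r0<-Mul2 | r0:Mul2,r1:Mul1,r2:18,r3:-12,r4:6
c9: stall | r0:Mul2,r1:Mul1,r2:18,r3:-12,r4:6
c10: stall | r0:Mul2,r1:Mul1,r2:18,r3:-12,r4:6
c11: stall | r0:Mul2,r1:Mul1,r2:18,r3:-12,r4:6
c12: CDB Mul1=-72; issue MUL r3<-Mul1 | r0:Mul2,r1:-72,r2:18,r3:Mul1,r4:6
c13: - | r0:Mul2,r1:-72,r2:18,r3:Mul1,r4:6
c14: CDB Add2=-63 | r0:Mul2,r1:-72,r2:18,r3:Mul1,r4:6
c15: - | r0:Mul2,r1:-72,r2:18,r3:Mul1,r4:6
c16: - | r0:Mul2,r1:-72,r2:18,r3:Mul1,r4:6
c17: - | r0:Mul2,r1:-72,r2:18,r3:Mul1,r4:6
c18: CDB Mul2=3969 | r0:3969,r1:-72,r2:18,r3:Mul1,r4:6
c19: - | r0:3969,r1:-72,r2:18,r3:Mul1,r4:6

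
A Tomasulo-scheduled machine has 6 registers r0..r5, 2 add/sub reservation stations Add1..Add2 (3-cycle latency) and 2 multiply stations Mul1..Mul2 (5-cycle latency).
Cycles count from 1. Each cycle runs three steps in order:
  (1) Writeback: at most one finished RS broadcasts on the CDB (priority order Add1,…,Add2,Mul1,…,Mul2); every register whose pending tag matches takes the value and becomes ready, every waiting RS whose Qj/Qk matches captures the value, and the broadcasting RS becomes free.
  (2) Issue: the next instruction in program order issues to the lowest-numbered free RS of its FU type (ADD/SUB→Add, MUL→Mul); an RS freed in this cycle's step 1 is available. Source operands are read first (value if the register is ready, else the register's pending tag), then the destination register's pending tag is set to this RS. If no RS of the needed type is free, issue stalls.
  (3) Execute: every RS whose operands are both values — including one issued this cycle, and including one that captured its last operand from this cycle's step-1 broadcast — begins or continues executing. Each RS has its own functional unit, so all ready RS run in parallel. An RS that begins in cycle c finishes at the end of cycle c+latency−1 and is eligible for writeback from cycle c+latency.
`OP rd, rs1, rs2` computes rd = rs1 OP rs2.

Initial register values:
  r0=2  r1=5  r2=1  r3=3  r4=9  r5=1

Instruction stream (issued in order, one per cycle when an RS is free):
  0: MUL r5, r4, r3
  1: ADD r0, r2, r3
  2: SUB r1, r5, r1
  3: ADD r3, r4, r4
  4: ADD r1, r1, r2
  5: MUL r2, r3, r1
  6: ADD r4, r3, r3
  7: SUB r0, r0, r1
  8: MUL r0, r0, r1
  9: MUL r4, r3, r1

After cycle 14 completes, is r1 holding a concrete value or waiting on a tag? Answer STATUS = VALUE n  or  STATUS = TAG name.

cycle 1: issue MUL r5<-Mul1 // r0:2,r1:5,r2:1,r3:3,r4:9,r5:Mul1
cycle 2: issue ADD r0<-Add1 // r0:Add1,r1:5,r2:1,r3:3,r4:9,r5:Mul1
cycle 3: issue SUB r1<-Add2 // r0:Add1,r1:Add2,r2:1,r3:3,r4:9,r5:Mul1
cycle 4: stall // r0:Add1,r1:Add2,r2:1,r3:3,r4:9,r5:Mul1
cycle 5: CDB Add1=4; issue ADD r3<-Add1 // r0:4,r1:Add2,r2:1,r3:Add1,r4:9,r5:Mul1
cycle 6: CDB Mul1=27; stall // r0:4,r1:Add2,r2:1,r3:Add1,r4:9,r5:27
cycle 7: stall // r0:4,r1:Add2,r2:1,r3:Add1,r4:9,r5:27
cycle 8: CDB Add1=18; issue ADD r1<-Add1 // r0:4,r1:Add1,r2:1,r3:18,r4:9,r5:27
cycle 9: CDB Add2=22; issue MUL r2<-Mul1 // r0:4,r1:Add1,r2:Mul1,r3:18,r4:9,r5:27
cycle 10: issue ADD r4<-Add2 // r0:4,r1:Add1,r2:Mul1,r3:18,r4:Add2,r5:27
cycle 11: stall // r0:4,r1:Add1,r2:Mul1,r3:18,r4:Add2,r5:27
cycle 12: CDB Add1=23; issue SUB r0<-Add1 // r0:Add1,r1:23,r2:Mul1,r3:18,r4:Add2,r5:27
cycle 13: CDB Add2=36; issue MUL r0<-Mul2 // r0:Mul2,r1:23,r2:Mul1,r3:18,r4:36,r5:27
cycle 14: stall // r0:Mul2,r1:23,r2:Mul1,r3:18,r4:36,r5:27

STATUS = VALUE 23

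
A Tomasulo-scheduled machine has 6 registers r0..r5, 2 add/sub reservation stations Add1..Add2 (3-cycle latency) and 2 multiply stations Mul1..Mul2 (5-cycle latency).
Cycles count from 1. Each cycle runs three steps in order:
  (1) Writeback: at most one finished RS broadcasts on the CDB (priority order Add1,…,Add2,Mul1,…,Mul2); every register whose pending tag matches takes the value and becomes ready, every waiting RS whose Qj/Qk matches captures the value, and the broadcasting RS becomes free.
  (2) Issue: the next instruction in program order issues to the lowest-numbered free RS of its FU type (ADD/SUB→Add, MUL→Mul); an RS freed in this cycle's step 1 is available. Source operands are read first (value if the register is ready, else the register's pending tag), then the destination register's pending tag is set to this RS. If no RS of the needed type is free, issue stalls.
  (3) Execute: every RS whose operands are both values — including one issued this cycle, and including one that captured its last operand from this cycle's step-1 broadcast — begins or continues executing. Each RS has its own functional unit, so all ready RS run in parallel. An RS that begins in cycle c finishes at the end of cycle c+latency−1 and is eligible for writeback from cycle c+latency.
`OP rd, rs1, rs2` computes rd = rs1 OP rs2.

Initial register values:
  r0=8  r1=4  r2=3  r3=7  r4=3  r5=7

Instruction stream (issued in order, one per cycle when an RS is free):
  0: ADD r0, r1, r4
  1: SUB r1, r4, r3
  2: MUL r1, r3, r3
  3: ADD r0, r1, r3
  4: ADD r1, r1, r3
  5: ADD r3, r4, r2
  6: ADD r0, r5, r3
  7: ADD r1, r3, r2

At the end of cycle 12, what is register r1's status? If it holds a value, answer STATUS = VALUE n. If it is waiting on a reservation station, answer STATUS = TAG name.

STATUS = VALUE 56

cycle 1: issue ADD r0<-Add1 // r0:Add1,r1:4,r2:3,r3:7,r4:3,r5:7
cycle 2: issue SUB r1<-Add2 // r0:Add1,r1:Add2,r2:3,r3:7,r4:3,r5:7
cycle 3: issue MUL r1<-Mul1 // r0:Add1,r1:Mul1,r2:3,r3:7,r4:3,r5:7
cycle 4: CDB Add1=7; issue ADD r0<-Add1 // r0:Add1,r1:Mul1,r2:3,r3:7,r4:3,r5:7
cycle 5: CDB Add2=-4; issue ADD r1<-Add2 // r0:Add1,r1:Add2,r2:3,r3:7,r4:3,r5:7
cycle 6: stall // r0:Add1,r1:Add2,r2:3,r3:7,r4:3,r5:7
cycle 7: stall // r0:Add1,r1:Add2,r2:3,r3:7,r4:3,r5:7
cycle 8: CDB Mul1=49; stall // r0:Add1,r1:Add2,r2:3,r3:7,r4:3,r5:7
cycle 9: stall // r0:Add1,r1:Add2,r2:3,r3:7,r4:3,r5:7
cycle 10: stall // r0:Add1,r1:Add2,r2:3,r3:7,r4:3,r5:7
cycle 11: CDB Add1=56; issue ADD r3<-Add1 // r0:56,r1:Add2,r2:3,r3:Add1,r4:3,r5:7
cycle 12: CDB Add2=56; issue ADD r0<-Add2 // r0:Add2,r1:56,r2:3,r3:Add1,r4:3,r5:7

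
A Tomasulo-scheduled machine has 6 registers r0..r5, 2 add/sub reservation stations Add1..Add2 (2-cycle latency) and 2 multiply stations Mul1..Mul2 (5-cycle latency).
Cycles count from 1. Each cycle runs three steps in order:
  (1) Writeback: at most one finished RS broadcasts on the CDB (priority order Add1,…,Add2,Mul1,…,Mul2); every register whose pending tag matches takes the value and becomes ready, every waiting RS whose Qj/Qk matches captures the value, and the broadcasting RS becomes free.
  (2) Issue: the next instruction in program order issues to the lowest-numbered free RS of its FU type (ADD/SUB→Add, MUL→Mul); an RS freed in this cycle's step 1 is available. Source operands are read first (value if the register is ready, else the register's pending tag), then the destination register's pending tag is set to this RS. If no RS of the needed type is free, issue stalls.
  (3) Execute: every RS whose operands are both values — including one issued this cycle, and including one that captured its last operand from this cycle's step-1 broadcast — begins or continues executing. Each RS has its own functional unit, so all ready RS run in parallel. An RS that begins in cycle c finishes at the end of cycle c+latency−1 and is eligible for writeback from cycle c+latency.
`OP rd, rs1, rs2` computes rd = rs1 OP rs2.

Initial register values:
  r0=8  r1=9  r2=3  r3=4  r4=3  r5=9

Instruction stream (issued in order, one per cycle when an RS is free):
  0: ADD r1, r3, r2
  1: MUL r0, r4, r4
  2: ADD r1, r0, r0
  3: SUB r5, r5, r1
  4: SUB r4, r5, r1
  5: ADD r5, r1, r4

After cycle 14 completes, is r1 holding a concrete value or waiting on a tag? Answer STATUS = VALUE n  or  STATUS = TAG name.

c1: issue ADD r1<-Add1 | r0:8,r1:Add1,r2:3,r3:4,r4:3,r5:9
c2: issue MUL r0<-Mul1 | r0:Mul1,r1:Add1,r2:3,r3:4,r4:3,r5:9
c3: CDB Add1=7; issue ADD r1<-Add1 | r0:Mul1,r1:Add1,r2:3,r3:4,r4:3,r5:9
c4: issue SUB r5<-Add2 | r0:Mul1,r1:Add1,r2:3,r3:4,r4:3,r5:Add2
c5: stall | r0:Mul1,r1:Add1,r2:3,r3:4,r4:3,r5:Add2
c6: stall | r0:Mul1,r1:Add1,r2:3,r3:4,r4:3,r5:Add2
c7: CDB Mul1=9; stall | r0:9,r1:Add1,r2:3,r3:4,r4:3,r5:Add2
c8: stall | r0:9,r1:Add1,r2:3,r3:4,r4:3,r5:Add2
c9: CDB Add1=18; issue SUB r4<-Add1 | r0:9,r1:18,r2:3,r3:4,r4:Add1,r5:Add2
c10: stall | r0:9,r1:18,r2:3,r3:4,r4:Add1,r5:Add2
c11: CDB Add2=-9; issue ADD r5<-Add2 | r0:9,r1:18,r2:3,r3:4,r4:Add1,r5:Add2
c12: - | r0:9,r1:18,r2:3,r3:4,r4:Add1,r5:Add2
c13: CDB Add1=-27 | r0:9,r1:18,r2:3,r3:4,r4:-27,r5:Add2
c14: - | r0:9,r1:18,r2:3,r3:4,r4:-27,r5:Add2

STATUS = VALUE 18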